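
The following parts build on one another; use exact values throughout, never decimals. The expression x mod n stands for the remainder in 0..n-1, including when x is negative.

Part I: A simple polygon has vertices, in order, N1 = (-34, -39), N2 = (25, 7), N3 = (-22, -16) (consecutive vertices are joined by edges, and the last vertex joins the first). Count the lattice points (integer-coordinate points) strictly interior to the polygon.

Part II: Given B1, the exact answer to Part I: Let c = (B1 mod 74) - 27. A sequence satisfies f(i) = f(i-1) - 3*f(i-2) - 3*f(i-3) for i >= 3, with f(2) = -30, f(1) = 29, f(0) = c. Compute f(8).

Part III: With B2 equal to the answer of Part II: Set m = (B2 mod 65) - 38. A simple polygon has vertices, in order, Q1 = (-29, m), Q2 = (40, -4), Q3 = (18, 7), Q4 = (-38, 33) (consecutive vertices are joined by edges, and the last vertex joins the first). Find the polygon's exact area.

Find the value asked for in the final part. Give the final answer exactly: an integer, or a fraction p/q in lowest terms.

569/2

Part I: cross terms: (-34*7 - 25*-39)=737, (25*-16 - -22*7)=-246, (-22*-39 - -34*-16)=314; twice the area = |805| = 805; area = 805/2; boundary points = 1 + 1 + 1 = 3; strictly interior points = area - boundary/2 + 1 = 402; answer 402
Part II: B1 = 402; c = 5; f(3) = 1*(-30) - 3*(29) - 3*(5) = -132; iterating: f(3)=-132, f(4)=-129, f(5)=357, f(6)=1140, f(7)=456, f(8)=-4035; answer -4035
Part III: B2 = -4035; m = 22; cross terms: (-29*-4 - 40*22)=-764, (40*7 - 18*-4)=352, (18*33 - -38*7)=860, (-38*22 - -29*33)=121; twice the area = |569| = 569; area = 569/2; answer 569/2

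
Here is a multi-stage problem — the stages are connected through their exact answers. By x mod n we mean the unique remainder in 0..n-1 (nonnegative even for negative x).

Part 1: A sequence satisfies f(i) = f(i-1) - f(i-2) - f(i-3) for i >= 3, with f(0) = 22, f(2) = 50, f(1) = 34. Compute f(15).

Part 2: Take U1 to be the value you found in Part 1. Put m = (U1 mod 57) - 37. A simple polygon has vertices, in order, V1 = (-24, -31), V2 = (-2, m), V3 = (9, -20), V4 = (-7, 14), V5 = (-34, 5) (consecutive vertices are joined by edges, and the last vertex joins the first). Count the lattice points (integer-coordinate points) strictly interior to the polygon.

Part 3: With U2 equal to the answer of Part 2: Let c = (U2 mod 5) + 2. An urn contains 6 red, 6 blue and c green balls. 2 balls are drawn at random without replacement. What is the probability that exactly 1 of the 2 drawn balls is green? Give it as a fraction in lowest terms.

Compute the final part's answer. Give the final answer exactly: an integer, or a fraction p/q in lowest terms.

15/34

Part 1: f(3) = 1*(50) - 1*(34) - 1*(22) = -6; iterating: f(3)=-6, f(4)=-90, f(5)=-134, f(6)=-38, f(7)=186, f(8)=358, f(9)=210, f(10)=-334, f(11)=-902, f(12)=-778, f(13)=458, f(14)=2138, f(15)=2458; answer 2458
Part 2: U1 = 2458; m = -30; cross terms: (-24*-30 - -2*-31)=658, (-2*-20 - 9*-30)=310, (9*14 - -7*-20)=-14, (-7*5 - -34*14)=441, (-34*-31 - -24*5)=1174; twice the area = |2569| = 2569; area = 2569/2; boundary points = 1 + 1 + 2 + 9 + 2 = 15; strictly interior points = area - boundary/2 + 1 = 1278; answer 1278
Part 3: U2 = 1278; c = 5; total draws C(17,2) = 136; favorable C(5,1)*C(12,1) = 60; P = 15/34; answer 15/34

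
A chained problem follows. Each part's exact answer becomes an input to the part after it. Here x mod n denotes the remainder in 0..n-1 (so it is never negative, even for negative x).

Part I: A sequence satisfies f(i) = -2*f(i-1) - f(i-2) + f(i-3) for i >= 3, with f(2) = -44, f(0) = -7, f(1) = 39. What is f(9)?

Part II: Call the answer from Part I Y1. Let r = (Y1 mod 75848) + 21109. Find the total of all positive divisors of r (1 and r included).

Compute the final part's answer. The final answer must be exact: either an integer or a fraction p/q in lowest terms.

Part I: f(3) = -2*(-44) - 1*(39) + 1*(-7) = 42; iterating: f(3)=42, f(4)=-1, f(5)=-84, f(6)=211, f(7)=-339, f(8)=383, f(9)=-216; answer -216
Part II: Y1 = -216; r = 96741; 96741 = 3^3 * 3583; sigma = (1 + 3 + 9 + 27) * (1 + 3583) = 40 * 3584 = 143360; answer 143360

143360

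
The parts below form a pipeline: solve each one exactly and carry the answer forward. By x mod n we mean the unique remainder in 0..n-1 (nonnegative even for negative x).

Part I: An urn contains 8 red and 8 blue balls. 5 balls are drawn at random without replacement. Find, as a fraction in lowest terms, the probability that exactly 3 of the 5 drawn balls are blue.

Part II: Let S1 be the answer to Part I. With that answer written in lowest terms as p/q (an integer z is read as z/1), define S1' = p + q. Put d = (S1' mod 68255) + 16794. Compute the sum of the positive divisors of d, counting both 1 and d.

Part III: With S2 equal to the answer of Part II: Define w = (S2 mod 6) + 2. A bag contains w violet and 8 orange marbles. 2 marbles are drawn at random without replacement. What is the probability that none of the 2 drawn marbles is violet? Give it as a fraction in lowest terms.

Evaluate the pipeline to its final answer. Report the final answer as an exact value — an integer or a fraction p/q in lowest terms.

28/45

Part I: total draws C(16,5) = 4368; favorable C(8,3)*C(8,2) = 1568; P = 14/39; answer 14/39
Part II: S1 = 14/39; threaded value p + q = 53; d = 16847; 16847 = 17 * 991; sigma = (1 + 17) * (1 + 991) = 18 * 992 = 17856; answer 17856
Part III: S2 = 17856; w = 2; total draws C(10,2) = 45; favorable C(8,2) = 28; P = 28/45; answer 28/45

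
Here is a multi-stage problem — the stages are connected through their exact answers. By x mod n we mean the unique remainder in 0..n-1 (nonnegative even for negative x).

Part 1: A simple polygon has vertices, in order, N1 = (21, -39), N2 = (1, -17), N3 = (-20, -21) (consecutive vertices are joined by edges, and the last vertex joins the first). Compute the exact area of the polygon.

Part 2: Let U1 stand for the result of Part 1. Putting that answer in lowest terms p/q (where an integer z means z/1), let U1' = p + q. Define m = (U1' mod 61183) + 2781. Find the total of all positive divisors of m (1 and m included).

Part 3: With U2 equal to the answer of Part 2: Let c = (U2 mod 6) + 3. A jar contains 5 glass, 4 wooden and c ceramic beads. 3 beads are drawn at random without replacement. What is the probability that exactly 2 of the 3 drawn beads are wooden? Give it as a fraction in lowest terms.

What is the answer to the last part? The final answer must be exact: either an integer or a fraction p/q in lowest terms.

12/55

Part 1: cross terms: (21*-17 - 1*-39)=-318, (1*-21 - -20*-17)=-361, (-20*-39 - 21*-21)=1221; twice the area = |542| = 542; area = 271; answer 271
Part 2: U1 = 271; threaded value p + q = 272; m = 3053; 3053 = 43 * 71; sigma = (1 + 43) * (1 + 71) = 44 * 72 = 3168; answer 3168
Part 3: U2 = 3168; c = 3; total draws C(12,3) = 220; favorable C(4,2)*C(8,1) = 48; P = 12/55; answer 12/55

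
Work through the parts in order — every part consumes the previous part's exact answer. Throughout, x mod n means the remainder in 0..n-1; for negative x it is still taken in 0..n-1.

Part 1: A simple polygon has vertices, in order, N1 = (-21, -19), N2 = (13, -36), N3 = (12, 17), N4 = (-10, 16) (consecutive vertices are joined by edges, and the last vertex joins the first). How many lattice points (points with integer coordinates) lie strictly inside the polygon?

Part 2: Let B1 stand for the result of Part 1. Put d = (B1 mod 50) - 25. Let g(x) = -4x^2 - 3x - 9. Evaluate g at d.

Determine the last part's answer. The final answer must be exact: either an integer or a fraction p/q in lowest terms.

-549

Part 1: cross terms: (-21*-36 - 13*-19)=1003, (13*17 - 12*-36)=653, (12*16 - -10*17)=362, (-10*-19 - -21*16)=526; twice the area = |2544| = 2544; area = 1272; boundary points = 17 + 1 + 1 + 1 = 20; strictly interior points = area - boundary/2 + 1 = 1263; answer 1263
Part 2: B1 = 1263; d = -12; -4*(-12)^2 - 3*(-12)^1 - 9 = (-576) + (36) + (-9) = -549; answer -549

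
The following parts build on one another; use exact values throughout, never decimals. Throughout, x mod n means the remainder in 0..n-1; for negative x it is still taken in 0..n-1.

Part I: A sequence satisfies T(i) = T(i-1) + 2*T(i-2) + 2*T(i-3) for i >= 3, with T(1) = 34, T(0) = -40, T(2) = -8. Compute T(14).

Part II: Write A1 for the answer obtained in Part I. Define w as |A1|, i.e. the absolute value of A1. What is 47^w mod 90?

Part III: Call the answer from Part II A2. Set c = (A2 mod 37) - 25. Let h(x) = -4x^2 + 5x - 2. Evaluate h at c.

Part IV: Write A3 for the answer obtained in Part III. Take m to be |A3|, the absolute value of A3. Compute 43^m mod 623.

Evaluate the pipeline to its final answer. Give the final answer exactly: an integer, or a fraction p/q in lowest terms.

141

Part I: T(3) = 1*(-8) + 2*(34) + 2*(-40) = -20; iterating: T(3)=-20, T(4)=32, T(5)=-24, T(6)=0, T(7)=16, T(8)=-32, T(9)=0, T(10)=-32, T(11)=-96, T(12)=-160, T(13)=-416, T(14)=-928; answer -928
Part II: A1 = -928; w = 928; squarings mod 90: 47^1=47, 47^2=49, 47^4=61, 47^8=31, 47^16=61, 47^32=31, 47^64=61, 47^128=31, 47^256=61, 47^512=31; 47^928 = 47^32 * 47^128 * 47^256 * 47^512 = 61 (mod 90); answer 61
Part III: A2 = 61; c = -1; -4*(-1)^2 + 5*(-1)^1 - 2 = (-4) + (-5) + (-2) = -11; answer -11
Part IV: A3 = -11; m = 11; squarings mod 623: 43^1=43, 43^2=603, 43^4=400, 43^8=512; 43^11 = 43^1 * 43^2 * 43^8 = 141 (mod 623); answer 141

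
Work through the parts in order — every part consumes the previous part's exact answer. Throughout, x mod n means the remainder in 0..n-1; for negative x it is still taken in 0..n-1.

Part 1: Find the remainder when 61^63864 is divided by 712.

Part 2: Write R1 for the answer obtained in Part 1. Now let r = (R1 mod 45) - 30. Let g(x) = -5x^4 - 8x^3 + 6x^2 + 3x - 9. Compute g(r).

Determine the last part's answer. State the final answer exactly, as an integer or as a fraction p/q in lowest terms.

Part 1: squarings mod 712: 61^1=61, 61^2=161, 61^4=289, 61^8=217, 61^16=97, 61^32=153, 61^64=625, 61^128=449, 61^256=105, 61^512=345, 61^1024=121, 61^2048=401, 61^4096=601, 61^8192=217, 61^16384=97, 61^32768=153; 61^63864 = 61^8 * 61^16 * 61^32 * 61^64 * 61^256 * 61^2048 * 61^4096 * 61^8192 * 61^16384 * 61^32768 = 625 (mod 712); answer 625
Part 2: R1 = 625; r = 10; -5*(10)^4 - 8*(10)^3 + 6*(10)^2 + 3*(10)^1 - 9 = (-50000) + (-8000) + (600) + (30) + (-9) = -57379; answer -57379

-57379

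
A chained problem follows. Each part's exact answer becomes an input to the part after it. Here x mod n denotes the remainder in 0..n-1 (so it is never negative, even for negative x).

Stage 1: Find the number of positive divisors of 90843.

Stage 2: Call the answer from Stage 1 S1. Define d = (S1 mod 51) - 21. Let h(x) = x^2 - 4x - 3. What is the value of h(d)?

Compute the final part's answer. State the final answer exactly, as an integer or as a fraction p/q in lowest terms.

Stage 1: 90843 = 3 * 107 * 283; number of divisors = (1+1) * (1+1) * (1+1) = 8; answer 8
Stage 2: S1 = 8; d = -13; 1*(-13)^2 - 4*(-13)^1 - 3 = (169) + (52) + (-3) = 218; answer 218

218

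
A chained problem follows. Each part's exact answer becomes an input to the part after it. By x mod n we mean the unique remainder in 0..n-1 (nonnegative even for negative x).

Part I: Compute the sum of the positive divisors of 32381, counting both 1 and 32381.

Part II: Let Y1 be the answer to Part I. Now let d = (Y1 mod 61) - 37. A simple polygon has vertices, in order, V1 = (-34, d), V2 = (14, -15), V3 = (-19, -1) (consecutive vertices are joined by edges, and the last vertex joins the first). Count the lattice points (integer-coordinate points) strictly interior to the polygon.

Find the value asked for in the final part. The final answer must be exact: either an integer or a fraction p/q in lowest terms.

156

Part I: 32381 is prime, so its only divisors are 1 and 32381; sigma = 1 + 32381 = 32382; answer 32382
Part II: Y1 = 32382; d = 15; cross terms: (-34*-15 - 14*15)=300, (14*-1 - -19*-15)=-299, (-19*15 - -34*-1)=-319; twice the area = |-318| = 318; area = 159; boundary points = 6 + 1 + 1 = 8; strictly interior points = area - boundary/2 + 1 = 156; answer 156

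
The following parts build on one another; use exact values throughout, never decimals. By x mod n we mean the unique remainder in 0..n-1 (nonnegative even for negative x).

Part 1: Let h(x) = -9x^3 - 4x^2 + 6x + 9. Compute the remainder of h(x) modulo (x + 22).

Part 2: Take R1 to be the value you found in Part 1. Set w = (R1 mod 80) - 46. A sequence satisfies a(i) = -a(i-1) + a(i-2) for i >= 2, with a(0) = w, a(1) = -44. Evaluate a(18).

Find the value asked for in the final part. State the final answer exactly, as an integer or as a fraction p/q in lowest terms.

Part 1: remainder = value at the root: -9*(-22)^3 - 4*(-22)^2 + 6*(-22)^1 + 9 = (95832) + (-1936) + (-132) + (9) = 93773; answer 93773
Part 2: R1 = 93773; w = -33; a(2) = -1*(-44) + 1*(-33) = 11; iterating: a(2)=11, a(3)=-55, a(4)=66, a(5)=-121, a(6)=187, a(7)=-308, a(8)=495, a(9)=-803, a(10)=1298, a(11)=-2101, a(12)=3399, a(13)=-5500, a(14)=8899, a(15)=-14399, a(16)=23298, a(17)=-37697, a(18)=60995; answer 60995

60995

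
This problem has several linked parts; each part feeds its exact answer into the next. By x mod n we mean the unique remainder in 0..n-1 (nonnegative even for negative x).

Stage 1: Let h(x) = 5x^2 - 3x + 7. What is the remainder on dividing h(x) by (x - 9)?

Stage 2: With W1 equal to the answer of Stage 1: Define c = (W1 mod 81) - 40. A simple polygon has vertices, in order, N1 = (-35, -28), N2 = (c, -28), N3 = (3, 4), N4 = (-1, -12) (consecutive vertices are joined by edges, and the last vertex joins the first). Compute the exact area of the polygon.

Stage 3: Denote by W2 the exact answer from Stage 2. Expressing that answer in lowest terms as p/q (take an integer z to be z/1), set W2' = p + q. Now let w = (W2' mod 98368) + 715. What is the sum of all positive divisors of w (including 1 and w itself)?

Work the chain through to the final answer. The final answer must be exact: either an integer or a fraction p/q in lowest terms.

2800

Stage 1: remainder = value at the root: 5*(9)^2 - 3*(9)^1 + 7 = (405) + (-27) + (7) = 385; answer 385
Stage 2: W1 = 385; c = 21; cross terms: (-35*-28 - 21*-28)=1568, (21*4 - 3*-28)=168, (3*-12 - -1*4)=-32, (-1*-28 - -35*-12)=-392; twice the area = |1312| = 1312; area = 656; answer 656
Stage 3: W2 = 656; threaded value p + q = 657; w = 1372; 1372 = 2^2 * 7^3; sigma = (1 + 2 + 4) * (1 + 7 + 49 + 343) = 7 * 400 = 2800; answer 2800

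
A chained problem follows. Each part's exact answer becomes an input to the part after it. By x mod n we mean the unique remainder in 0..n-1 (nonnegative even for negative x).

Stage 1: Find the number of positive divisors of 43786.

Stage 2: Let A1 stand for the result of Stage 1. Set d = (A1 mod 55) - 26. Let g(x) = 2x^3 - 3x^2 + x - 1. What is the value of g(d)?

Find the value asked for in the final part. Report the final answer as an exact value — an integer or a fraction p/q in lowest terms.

Stage 1: 43786 = 2 * 21893; number of divisors = (1+1) * (1+1) = 4; answer 4
Stage 2: A1 = 4; d = -22; 2*(-22)^3 - 3*(-22)^2 + 1*(-22)^1 - 1 = (-21296) + (-1452) + (-22) + (-1) = -22771; answer -22771

-22771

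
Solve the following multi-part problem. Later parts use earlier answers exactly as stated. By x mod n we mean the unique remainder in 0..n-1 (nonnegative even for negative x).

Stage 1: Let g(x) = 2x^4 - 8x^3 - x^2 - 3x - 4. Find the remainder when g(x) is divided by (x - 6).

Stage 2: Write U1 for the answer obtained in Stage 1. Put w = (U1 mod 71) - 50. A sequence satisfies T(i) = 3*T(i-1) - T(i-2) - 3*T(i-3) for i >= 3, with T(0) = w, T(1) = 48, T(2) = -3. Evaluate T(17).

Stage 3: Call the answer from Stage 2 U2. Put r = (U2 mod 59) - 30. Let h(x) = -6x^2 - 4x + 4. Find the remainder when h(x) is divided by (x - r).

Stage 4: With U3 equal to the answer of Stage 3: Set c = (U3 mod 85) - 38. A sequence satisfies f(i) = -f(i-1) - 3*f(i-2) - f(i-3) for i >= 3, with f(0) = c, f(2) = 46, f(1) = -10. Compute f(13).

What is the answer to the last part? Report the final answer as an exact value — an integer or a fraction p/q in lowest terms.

Stage 1: remainder = value at the root: 2*(6)^4 - 8*(6)^3 - 1*(6)^2 - 3*(6)^1 - 4 = (2592) + (-1728) + (-36) + (-18) + (-4) = 806; answer 806
Stage 2: U1 = 806; w = -25; T(3) = 3*(-3) - 1*(48) - 3*(-25) = 18; iterating: T(3)=18, T(4)=-87, T(5)=-270, T(6)=-777, T(7)=-1800, T(8)=-3813, T(9)=-7308, T(10)=-12711, T(11)=-19386, T(12)=-23523, T(13)=-13050, T(14)=42531, T(15)=211212, T(16)=630255, T(17)=1551960; answer 1551960
Stage 3: U2 = 1551960; r = -6; remainder = value at the root: -6*(-6)^2 - 4*(-6)^1 + 4 = (-216) + (24) + (4) = -188; answer -188
Stage 4: U3 = -188; c = 29; f(3) = -1*(46) - 3*(-10) - 1*(29) = -45; iterating: f(3)=-45, f(4)=-83, f(5)=172, f(6)=122, f(7)=-555, f(8)=17, f(9)=1526, f(10)=-1022, f(11)=-3573, f(12)=5113, f(13)=6628; answer 6628

6628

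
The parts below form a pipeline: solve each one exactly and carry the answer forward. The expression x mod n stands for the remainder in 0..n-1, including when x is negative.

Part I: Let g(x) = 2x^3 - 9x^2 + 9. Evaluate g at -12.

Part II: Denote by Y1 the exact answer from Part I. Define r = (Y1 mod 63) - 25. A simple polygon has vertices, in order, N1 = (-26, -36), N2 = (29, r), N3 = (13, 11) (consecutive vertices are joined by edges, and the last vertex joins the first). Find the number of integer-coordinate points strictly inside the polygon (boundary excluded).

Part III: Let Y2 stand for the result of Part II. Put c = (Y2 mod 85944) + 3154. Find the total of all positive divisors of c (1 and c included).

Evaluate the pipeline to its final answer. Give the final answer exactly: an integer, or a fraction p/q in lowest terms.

Part I: 2*(-12)^3 - 9*(-12)^2 + 9 = (-3456) + (-1296) + (9) = -4743; answer -4743
Part II: Y1 = -4743; r = 20; cross terms: (-26*20 - 29*-36)=524, (29*11 - 13*20)=59, (13*-36 - -26*11)=-182; twice the area = |401| = 401; area = 401/2; boundary points = 1 + 1 + 1 = 3; strictly interior points = area - boundary/2 + 1 = 200; answer 200
Part III: Y2 = 200; c = 3354; 3354 = 2 * 3 * 13 * 43; sigma = (1 + 2) * (1 + 3) * (1 + 13) * (1 + 43) = 3 * 4 * 14 * 44 = 7392; answer 7392

7392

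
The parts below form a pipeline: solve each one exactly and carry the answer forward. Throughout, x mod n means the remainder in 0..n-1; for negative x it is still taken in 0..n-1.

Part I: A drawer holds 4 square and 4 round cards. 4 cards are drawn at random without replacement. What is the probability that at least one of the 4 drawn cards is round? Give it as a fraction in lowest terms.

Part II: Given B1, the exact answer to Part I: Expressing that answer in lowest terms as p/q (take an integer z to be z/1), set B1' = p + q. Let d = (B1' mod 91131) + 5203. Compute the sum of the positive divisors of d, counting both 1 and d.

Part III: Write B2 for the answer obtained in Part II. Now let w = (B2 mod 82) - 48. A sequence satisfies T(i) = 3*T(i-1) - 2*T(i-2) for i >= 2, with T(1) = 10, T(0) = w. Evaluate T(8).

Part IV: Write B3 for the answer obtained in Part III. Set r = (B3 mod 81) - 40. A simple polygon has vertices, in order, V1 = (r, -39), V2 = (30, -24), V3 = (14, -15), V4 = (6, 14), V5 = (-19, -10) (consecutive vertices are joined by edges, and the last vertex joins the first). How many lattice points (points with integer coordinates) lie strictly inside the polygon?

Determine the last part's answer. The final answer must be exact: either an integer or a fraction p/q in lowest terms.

Part I: total draws C(8,4) = 70; complement C(4,4) = 1; favorable 70 - 1 = 69; P = 69/70; answer 69/70
Part II: B1 = 69/70; threaded value p + q = 139; d = 5342; 5342 = 2 * 2671; sigma = (1 + 2) * (1 + 2671) = 3 * 2672 = 8016; answer 8016
Part III: B2 = 8016; w = 14; T(2) = 3*(10) - 2*(14) = 2; iterating: T(2)=2, T(3)=-14, T(4)=-46, T(5)=-110, T(6)=-238, T(7)=-494, T(8)=-1006; answer -1006
Part IV: B3 = -1006; r = 7; cross terms: (7*-24 - 30*-39)=1002, (30*-15 - 14*-24)=-114, (14*14 - 6*-15)=286, (6*-10 - -19*14)=206, (-19*-39 - 7*-10)=811; twice the area = |2191| = 2191; area = 2191/2; boundary points = 1 + 1 + 1 + 1 + 1 = 5; strictly interior points = area - boundary/2 + 1 = 1094; answer 1094

1094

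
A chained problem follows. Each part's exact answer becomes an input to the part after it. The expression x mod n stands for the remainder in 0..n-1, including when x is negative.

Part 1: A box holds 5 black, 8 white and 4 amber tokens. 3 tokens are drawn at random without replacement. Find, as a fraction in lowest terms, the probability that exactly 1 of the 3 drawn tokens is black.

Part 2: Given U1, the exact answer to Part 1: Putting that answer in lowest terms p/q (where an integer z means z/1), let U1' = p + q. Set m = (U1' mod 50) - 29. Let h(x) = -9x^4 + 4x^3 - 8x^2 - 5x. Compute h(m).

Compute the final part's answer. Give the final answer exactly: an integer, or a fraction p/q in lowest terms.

-5625844

Part 1: total draws C(17,3) = 680; favorable C(5,1)*C(12,2) = 330; P = 33/68; answer 33/68
Part 2: U1 = 33/68; threaded value p + q = 101; m = -28; -9*(-28)^4 + 4*(-28)^3 - 8*(-28)^2 - 5*(-28)^1 = (-5531904) + (-87808) + (-6272) + (140) = -5625844; answer -5625844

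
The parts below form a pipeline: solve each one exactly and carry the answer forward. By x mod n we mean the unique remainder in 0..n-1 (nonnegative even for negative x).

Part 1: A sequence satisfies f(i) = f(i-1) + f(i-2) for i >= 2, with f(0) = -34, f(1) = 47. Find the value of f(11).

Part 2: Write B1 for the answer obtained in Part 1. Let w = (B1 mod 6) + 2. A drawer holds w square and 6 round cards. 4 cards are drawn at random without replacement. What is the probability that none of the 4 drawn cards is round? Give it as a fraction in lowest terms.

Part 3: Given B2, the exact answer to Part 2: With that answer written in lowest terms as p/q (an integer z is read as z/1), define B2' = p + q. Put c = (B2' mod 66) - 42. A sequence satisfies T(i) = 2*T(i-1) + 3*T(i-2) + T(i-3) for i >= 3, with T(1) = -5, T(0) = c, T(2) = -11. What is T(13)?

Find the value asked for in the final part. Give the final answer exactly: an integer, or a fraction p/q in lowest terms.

Part 1: f(2) = 1*(47) + 1*(-34) = 13; iterating: f(2)=13, f(3)=60, f(4)=73, f(5)=133, f(6)=206, f(7)=339, f(8)=545, f(9)=884, f(10)=1429, f(11)=2313; answer 2313
Part 2: B1 = 2313; w = 5; total draws C(11,4) = 330; favorable C(5,4) = 5; P = 1/66; answer 1/66
Part 3: B2 = 1/66; threaded value p + q = 67; c = -41; T(3) = 2*(-11) + 3*(-5) + 1*(-41) = -78; iterating: T(3)=-78, T(4)=-194, T(5)=-633, T(6)=-1926, T(7)=-5945, T(8)=-18301, T(9)=-56363, T(10)=-173574, T(11)=-534538, T(12)=-1646161, T(13)=-5069510; answer -5069510

-5069510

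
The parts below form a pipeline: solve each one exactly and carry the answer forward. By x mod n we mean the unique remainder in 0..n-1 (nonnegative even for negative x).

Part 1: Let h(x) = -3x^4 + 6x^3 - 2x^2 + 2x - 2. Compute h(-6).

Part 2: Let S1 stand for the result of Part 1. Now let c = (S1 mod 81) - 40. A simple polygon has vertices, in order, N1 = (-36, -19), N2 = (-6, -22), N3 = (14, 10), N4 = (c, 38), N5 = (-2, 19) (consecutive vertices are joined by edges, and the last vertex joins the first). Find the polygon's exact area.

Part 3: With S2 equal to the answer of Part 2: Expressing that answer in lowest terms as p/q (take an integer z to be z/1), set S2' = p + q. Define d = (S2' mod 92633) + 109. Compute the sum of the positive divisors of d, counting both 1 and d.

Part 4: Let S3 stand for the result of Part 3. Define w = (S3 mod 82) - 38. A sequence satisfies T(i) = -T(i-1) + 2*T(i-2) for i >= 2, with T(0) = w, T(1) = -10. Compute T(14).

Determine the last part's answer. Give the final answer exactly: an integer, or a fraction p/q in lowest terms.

10914

Part 1: -3*(-6)^4 + 6*(-6)^3 - 2*(-6)^2 + 2*(-6)^1 - 2 = (-3888) + (-1296) + (-72) + (-12) + (-2) = -5270; answer -5270
Part 2: S1 = -5270; c = 36; cross terms: (-36*-22 - -6*-19)=678, (-6*10 - 14*-22)=248, (14*38 - 36*10)=172, (36*19 - -2*38)=760, (-2*-19 - -36*19)=722; twice the area = |2580| = 2580; area = 1290; answer 1290
Part 3: S2 = 1290; threaded value p + q = 1291; d = 1400; 1400 = 2^3 * 5^2 * 7; sigma = (1 + 2 + 4 + 8) * (1 + 5 + 25) * (1 + 7) = 15 * 31 * 8 = 3720; answer 3720
Part 4: S3 = 3720; w = -8; T(2) = -1*(-10) + 2*(-8) = -6; iterating: T(2)=-6, T(3)=-14, T(4)=2, T(5)=-30, T(6)=34, T(7)=-94, T(8)=162, T(9)=-350, T(10)=674, T(11)=-1374, T(12)=2722, T(13)=-5470, T(14)=10914; answer 10914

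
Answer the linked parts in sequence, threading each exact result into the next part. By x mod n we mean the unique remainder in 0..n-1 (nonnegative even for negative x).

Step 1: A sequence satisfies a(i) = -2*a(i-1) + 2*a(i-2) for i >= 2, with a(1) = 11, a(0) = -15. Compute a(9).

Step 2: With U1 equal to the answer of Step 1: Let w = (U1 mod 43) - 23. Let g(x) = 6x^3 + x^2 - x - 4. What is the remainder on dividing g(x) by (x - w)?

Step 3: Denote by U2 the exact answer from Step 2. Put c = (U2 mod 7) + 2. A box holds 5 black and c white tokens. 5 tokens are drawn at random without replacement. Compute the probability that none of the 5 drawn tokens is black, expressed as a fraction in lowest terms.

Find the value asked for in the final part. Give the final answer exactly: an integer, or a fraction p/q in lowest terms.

56/1287

Step 1: a(2) = -2*(11) + 2*(-15) = -52; iterating: a(2)=-52, a(3)=126, a(4)=-356, a(5)=964, a(6)=-2640, a(7)=7208, a(8)=-19696, a(9)=53808; answer 53808
Step 2: U1 = 53808; w = -8; remainder = value at the root: 6*(-8)^3 + 1*(-8)^2 - 1*(-8)^1 - 4 = (-3072) + (64) + (8) + (-4) = -3004; answer -3004
Step 3: U2 = -3004; c = 8; total draws C(13,5) = 1287; favorable C(8,5) = 56; P = 56/1287; answer 56/1287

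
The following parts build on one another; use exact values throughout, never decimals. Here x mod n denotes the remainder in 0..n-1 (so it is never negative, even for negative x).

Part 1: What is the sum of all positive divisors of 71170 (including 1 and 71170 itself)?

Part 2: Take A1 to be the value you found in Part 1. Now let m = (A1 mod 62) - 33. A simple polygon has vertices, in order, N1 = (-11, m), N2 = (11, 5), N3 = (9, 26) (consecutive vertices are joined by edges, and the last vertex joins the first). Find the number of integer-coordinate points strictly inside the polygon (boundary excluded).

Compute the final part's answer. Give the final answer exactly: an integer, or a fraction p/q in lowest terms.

232

Part 1: 71170 = 2 * 5 * 11 * 647; sigma = (1 + 2) * (1 + 5) * (1 + 11) * (1 + 647) = 3 * 6 * 12 * 648 = 139968; answer 139968
Part 2: A1 = 139968; m = 1; cross terms: (-11*5 - 11*1)=-66, (11*26 - 9*5)=241, (9*1 - -11*26)=295; twice the area = |470| = 470; area = 235; boundary points = 2 + 1 + 5 = 8; strictly interior points = area - boundary/2 + 1 = 232; answer 232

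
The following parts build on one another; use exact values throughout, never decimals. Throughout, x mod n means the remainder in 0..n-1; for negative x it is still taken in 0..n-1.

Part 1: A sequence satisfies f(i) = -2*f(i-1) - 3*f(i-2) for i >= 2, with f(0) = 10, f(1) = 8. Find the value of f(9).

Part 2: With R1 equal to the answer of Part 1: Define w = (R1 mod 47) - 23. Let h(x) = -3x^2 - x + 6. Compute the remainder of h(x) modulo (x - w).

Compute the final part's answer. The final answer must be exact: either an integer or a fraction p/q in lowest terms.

Part 1: f(2) = -2*(8) - 3*(10) = -46; iterating: f(2)=-46, f(3)=68, f(4)=2, f(5)=-208, f(6)=410, f(7)=-196, f(8)=-838, f(9)=2264; answer 2264
Part 2: R1 = 2264; w = -15; remainder = value at the root: -3*(-15)^2 - 1*(-15)^1 + 6 = (-675) + (15) + (6) = -654; answer -654

-654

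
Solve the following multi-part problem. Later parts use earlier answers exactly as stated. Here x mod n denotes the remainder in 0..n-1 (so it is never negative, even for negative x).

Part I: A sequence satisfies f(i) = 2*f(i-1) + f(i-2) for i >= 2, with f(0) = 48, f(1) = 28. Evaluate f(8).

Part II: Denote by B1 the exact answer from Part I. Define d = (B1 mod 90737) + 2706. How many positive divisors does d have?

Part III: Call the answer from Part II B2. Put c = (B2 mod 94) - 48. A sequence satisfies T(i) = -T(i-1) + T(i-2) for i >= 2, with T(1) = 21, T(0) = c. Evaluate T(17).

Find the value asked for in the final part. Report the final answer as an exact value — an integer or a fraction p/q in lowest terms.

Part I: f(2) = 2*(28) + 1*(48) = 104; iterating: f(2)=104, f(3)=236, f(4)=576, f(5)=1388, f(6)=3352, f(7)=8092, f(8)=19536; answer 19536
Part II: B1 = 19536; d = 22242; 22242 = 2 * 3 * 11 * 337; number of divisors = (1+1) * (1+1) * (1+1) * (1+1) = 16; answer 16
Part III: B2 = 16; c = -32; T(2) = -1*(21) + 1*(-32) = -53; iterating: T(2)=-53, T(3)=74, T(4)=-127, T(5)=201, T(6)=-328, T(7)=529, T(8)=-857, T(9)=1386, T(10)=-2243, T(11)=3629, T(12)=-5872, T(13)=9501, T(14)=-15373, T(15)=24874, T(16)=-40247, T(17)=65121; answer 65121

65121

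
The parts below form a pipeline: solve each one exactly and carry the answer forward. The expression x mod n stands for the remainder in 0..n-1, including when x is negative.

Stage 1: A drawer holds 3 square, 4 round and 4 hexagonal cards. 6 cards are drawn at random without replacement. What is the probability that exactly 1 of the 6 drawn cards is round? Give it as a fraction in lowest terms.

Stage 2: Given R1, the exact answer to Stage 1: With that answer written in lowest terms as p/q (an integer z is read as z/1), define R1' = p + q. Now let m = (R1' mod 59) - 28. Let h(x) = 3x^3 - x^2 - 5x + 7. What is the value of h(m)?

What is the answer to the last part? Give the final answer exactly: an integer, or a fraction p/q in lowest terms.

-10268

Stage 1: total draws C(11,6) = 462; favorable C(4,1)*C(7,5) = 84; P = 2/11; answer 2/11
Stage 2: R1 = 2/11; threaded value p + q = 13; m = -15; 3*(-15)^3 - 1*(-15)^2 - 5*(-15)^1 + 7 = (-10125) + (-225) + (75) + (7) = -10268; answer -10268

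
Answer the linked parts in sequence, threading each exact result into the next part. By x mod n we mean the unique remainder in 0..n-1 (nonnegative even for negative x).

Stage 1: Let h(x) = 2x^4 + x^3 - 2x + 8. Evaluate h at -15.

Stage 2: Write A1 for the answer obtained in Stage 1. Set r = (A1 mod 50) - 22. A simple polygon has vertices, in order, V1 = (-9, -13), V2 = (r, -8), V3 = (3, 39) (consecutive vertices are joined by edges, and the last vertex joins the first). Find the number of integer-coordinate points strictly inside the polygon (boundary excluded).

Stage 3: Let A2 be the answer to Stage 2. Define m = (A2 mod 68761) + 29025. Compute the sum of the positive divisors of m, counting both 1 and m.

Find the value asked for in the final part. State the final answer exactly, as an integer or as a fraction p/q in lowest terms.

33600

Stage 1: 2*(-15)^4 + 1*(-15)^3 - 2*(-15)^1 + 8 = (101250) + (-3375) + (30) + (8) = 97913; answer 97913
Stage 2: A1 = 97913; r = -9; cross terms: (-9*-8 - -9*-13)=-45, (-9*39 - 3*-8)=-327, (3*-13 - -9*39)=312; twice the area = |-60| = 60; area = 30; boundary points = 5 + 1 + 4 = 10; strictly interior points = area - boundary/2 + 1 = 26; answer 26
Stage 3: A2 = 26; m = 29051; 29051 = 11 * 19 * 139; sigma = (1 + 11) * (1 + 19) * (1 + 139) = 12 * 20 * 140 = 33600; answer 33600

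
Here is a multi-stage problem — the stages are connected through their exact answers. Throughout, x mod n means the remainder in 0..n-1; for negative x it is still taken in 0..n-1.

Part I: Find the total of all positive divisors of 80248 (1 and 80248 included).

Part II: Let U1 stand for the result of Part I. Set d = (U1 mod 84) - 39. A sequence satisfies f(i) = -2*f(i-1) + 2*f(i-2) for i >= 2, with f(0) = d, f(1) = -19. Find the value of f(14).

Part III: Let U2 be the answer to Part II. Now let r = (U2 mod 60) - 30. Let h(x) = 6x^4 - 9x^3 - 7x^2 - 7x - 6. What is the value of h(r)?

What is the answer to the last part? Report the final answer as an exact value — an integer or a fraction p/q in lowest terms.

Part I: 80248 = 2^3 * 7 * 1433; sigma = (1 + 2 + 4 + 8) * (1 + 7) * (1 + 1433) = 15 * 8 * 1434 = 172080; answer 172080
Part II: U1 = 172080; d = 9; f(2) = -2*(-19) + 2*(9) = 56; iterating: f(2)=56, f(3)=-150, f(4)=412, f(5)=-1124, f(6)=3072, f(7)=-8392, f(8)=22928, f(9)=-62640, f(10)=171136, f(11)=-467552, f(12)=1277376, f(13)=-3489856, f(14)=9534464; answer 9534464
Part III: U2 = 9534464; r = 14; 6*(14)^4 - 9*(14)^3 - 7*(14)^2 - 7*(14)^1 - 6 = (230496) + (-24696) + (-1372) + (-98) + (-6) = 204324; answer 204324

204324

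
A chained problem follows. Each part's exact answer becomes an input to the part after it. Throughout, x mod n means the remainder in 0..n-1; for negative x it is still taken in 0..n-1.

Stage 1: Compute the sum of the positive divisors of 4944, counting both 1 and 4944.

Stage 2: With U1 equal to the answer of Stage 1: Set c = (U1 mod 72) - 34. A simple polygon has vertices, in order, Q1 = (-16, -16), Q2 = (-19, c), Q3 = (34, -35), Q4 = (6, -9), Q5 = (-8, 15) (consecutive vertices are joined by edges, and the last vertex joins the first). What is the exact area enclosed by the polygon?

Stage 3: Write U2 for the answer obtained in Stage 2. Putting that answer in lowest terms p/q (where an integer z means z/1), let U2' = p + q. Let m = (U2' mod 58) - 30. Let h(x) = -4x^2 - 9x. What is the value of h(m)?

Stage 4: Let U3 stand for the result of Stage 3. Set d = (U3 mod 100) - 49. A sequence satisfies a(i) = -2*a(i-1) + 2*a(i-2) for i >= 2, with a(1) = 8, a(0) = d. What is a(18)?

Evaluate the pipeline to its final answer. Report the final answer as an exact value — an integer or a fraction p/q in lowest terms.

Stage 1: 4944 = 2^4 * 3 * 103; sigma = (1 + 2 + 4 + 8 + 16) * (1 + 3) * (1 + 103) = 31 * 4 * 104 = 12896; answer 12896
Stage 2: U1 = 12896; c = -26; cross terms: (-16*-26 - -19*-16)=112, (-19*-35 - 34*-26)=1549, (34*-9 - 6*-35)=-96, (6*15 - -8*-9)=18, (-8*-16 - -16*15)=368; twice the area = |1951| = 1951; area = 1951/2; answer 1951/2
Stage 3: U2 = 1951/2; threaded value p + q = 1953; m = 9; -4*(9)^2 - 9*(9)^1 = (-324) + (-81) = -405; answer -405
Stage 4: U3 = -405; d = 46; a(2) = -2*(8) + 2*(46) = 76; iterating: a(2)=76, a(3)=-136, a(4)=424, a(5)=-1120, a(6)=3088, a(7)=-8416, a(8)=23008, a(9)=-62848, a(10)=171712, a(11)=-469120, a(12)=1281664, a(13)=-3501568, a(14)=9566464, a(15)=-26136064, a(16)=71405056, a(17)=-195082240, a(18)=532974592; answer 532974592

532974592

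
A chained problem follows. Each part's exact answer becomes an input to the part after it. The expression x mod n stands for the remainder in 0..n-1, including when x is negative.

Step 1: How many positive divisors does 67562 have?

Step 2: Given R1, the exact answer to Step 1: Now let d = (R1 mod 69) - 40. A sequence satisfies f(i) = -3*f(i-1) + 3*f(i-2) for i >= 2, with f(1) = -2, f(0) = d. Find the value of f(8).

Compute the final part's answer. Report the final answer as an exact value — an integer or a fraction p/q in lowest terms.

Step 1: 67562 = 2 * 11 * 37 * 83; number of divisors = (1+1) * (1+1) * (1+1) * (1+1) = 16; answer 16
Step 2: R1 = 16; d = -24; f(2) = -3*(-2) + 3*(-24) = -66; iterating: f(2)=-66, f(3)=192, f(4)=-774, f(5)=2898, f(6)=-11016, f(7)=41742, f(8)=-158274; answer -158274

-158274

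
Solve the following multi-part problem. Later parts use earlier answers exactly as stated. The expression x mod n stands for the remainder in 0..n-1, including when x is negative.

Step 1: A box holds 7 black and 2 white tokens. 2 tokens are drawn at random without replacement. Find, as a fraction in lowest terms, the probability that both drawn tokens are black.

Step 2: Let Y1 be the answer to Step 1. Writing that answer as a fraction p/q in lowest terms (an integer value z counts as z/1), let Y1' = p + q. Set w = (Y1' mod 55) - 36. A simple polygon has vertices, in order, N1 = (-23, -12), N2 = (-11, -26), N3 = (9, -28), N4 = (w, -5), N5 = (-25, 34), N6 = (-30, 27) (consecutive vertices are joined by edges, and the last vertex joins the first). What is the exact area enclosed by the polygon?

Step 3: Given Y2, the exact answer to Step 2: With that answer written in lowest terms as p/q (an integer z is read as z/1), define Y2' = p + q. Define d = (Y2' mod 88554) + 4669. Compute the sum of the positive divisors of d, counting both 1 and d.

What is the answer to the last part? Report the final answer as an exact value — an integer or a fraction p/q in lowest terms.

Step 1: total draws C(9,2) = 36; favorable C(7,2) = 21; P = 7/12; answer 7/12
Step 2: Y1 = 7/12; threaded value p + q = 19; w = -17; cross terms: (-23*-26 - -11*-12)=466, (-11*-28 - 9*-26)=542, (9*-5 - -17*-28)=-521, (-17*34 - -25*-5)=-703, (-25*27 - -30*34)=345, (-30*-12 - -23*27)=981; twice the area = |1110| = 1110; area = 555; answer 555
Step 3: Y2 = 555; threaded value p + q = 556; d = 5225; 5225 = 5^2 * 11 * 19; sigma = (1 + 5 + 25) * (1 + 11) * (1 + 19) = 31 * 12 * 20 = 7440; answer 7440

7440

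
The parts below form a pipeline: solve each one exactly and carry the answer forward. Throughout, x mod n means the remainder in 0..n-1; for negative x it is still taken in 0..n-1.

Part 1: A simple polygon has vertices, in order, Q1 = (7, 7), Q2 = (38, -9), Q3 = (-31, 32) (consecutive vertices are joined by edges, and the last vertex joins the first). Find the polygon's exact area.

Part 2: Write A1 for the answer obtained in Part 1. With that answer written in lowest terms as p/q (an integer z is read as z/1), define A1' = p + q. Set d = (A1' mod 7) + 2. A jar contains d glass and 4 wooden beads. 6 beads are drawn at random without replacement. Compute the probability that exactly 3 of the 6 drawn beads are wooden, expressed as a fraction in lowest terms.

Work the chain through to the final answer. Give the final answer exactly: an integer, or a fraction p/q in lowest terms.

4/7

Part 1: cross terms: (7*-9 - 38*7)=-329, (38*32 - -31*-9)=937, (-31*7 - 7*32)=-441; twice the area = |167| = 167; area = 167/2; answer 167/2
Part 2: A1 = 167/2; threaded value p + q = 169; d = 3; total draws C(7,6) = 7; favorable C(4,3)*C(3,3) = 4; P = 4/7; answer 4/7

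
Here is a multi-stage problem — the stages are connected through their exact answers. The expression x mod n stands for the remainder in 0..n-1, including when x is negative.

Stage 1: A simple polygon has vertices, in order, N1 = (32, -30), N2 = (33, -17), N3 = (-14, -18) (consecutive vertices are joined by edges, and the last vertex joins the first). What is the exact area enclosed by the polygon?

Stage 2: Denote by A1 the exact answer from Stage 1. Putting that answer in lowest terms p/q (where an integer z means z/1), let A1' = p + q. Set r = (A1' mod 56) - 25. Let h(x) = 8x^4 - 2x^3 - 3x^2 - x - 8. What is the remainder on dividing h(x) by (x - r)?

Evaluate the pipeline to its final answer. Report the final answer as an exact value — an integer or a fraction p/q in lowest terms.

Stage 1: cross terms: (32*-17 - 33*-30)=446, (33*-18 - -14*-17)=-832, (-14*-30 - 32*-18)=996; twice the area = |610| = 610; area = 305; answer 305
Stage 2: A1 = 305; threaded value p + q = 306; r = 1; remainder = value at the root: 8*(1)^4 - 2*(1)^3 - 3*(1)^2 - 1*(1)^1 - 8 = (8) + (-2) + (-3) + (-1) + (-8) = -6; answer -6

-6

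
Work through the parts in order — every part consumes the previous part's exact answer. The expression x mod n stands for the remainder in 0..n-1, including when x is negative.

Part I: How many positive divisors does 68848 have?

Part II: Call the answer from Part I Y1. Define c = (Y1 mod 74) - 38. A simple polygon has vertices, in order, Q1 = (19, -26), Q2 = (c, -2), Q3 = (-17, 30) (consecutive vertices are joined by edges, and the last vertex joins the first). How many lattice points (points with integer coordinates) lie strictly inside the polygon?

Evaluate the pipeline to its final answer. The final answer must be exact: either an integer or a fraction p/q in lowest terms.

602

Part I: 68848 = 2^4 * 13 * 331; number of divisors = (4+1) * (1+1) * (1+1) = 20; answer 20
Part II: Y1 = 20; c = -18; cross terms: (19*-2 - -18*-26)=-506, (-18*30 - -17*-2)=-574, (-17*-26 - 19*30)=-128; twice the area = |-1208| = 1208; area = 604; boundary points = 1 + 1 + 4 = 6; strictly interior points = area - boundary/2 + 1 = 602; answer 602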